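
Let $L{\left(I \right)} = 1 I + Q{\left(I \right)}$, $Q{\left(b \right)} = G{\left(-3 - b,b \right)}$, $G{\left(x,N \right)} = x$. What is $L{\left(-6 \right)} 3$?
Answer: $-9$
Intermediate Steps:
$Q{\left(b \right)} = -3 - b$
$L{\left(I \right)} = -3$ ($L{\left(I \right)} = 1 I - \left(3 + I\right) = I - \left(3 + I\right) = -3$)
$L{\left(-6 \right)} 3 = \left(-3\right) 3 = -9$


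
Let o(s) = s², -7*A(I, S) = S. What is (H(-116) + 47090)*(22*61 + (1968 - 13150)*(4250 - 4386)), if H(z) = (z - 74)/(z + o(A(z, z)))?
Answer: 4802130071655/67 ≈ 7.1674e+10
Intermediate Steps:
A(I, S) = -S/7
H(z) = (-74 + z)/(z + z²/49) (H(z) = (z - 74)/(z + (-z/7)²) = (-74 + z)/(z + z²/49))
(H(-116) + 47090)*(22*61 + (1968 - 13150)*(4250 - 4386)) = (49*(-74 - 116)/(-116*(49 - 116)) + 47090)*(22*61 + (1968 - 13150)*(4250 - 4386)) = (49*(-1/116)*(-190)/(-67) + 47090)*(1342 - 11182*(-136)) = (49*(-1/116)*(-1/67)*(-190) + 47090)*(1342 + 1520752) = (-4655/3886 + 47090)*1522094 = (182987085/3886)*1522094 = 4802130071655/67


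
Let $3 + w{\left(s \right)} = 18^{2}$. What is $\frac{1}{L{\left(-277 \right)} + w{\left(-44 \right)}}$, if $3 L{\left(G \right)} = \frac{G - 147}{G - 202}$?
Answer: $\frac{1437}{461701} \approx 0.0031124$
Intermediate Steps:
$w{\left(s \right)} = 321$ ($w{\left(s \right)} = -3 + 18^{2} = -3 + 324 = 321$)
$L{\left(G \right)} = \frac{-147 + G}{3 \left(-202 + G\right)}$ ($L{\left(G \right)} = \frac{\left(G - 147\right) \frac{1}{G - 202}}{3} = \frac{\left(-147 + G\right) \frac{1}{-202 + G}}{3} = \frac{\frac{1}{-202 + G} \left(-147 + G\right)}{3} = \frac{-147 + G}{3 \left(-202 + G\right)}$)
$\frac{1}{L{\left(-277 \right)} + w{\left(-44 \right)}} = \frac{1}{\frac{-147 - 277}{3 \left(-202 - 277\right)} + 321} = \frac{1}{\frac{1}{3} \frac{1}{-479} \left(-424\right) + 321} = \frac{1}{\frac{1}{3} \left(- \frac{1}{479}\right) \left(-424\right) + 321} = \frac{1}{\frac{424}{1437} + 321} = \frac{1}{\frac{461701}{1437}} = \frac{1437}{461701}$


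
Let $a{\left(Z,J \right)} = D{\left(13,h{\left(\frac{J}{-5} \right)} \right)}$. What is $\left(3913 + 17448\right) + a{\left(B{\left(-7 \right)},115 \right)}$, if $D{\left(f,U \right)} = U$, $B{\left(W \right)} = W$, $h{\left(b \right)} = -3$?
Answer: $21358$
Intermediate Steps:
$a{\left(Z,J \right)} = -3$
$\left(3913 + 17448\right) + a{\left(B{\left(-7 \right)},115 \right)} = \left(3913 + 17448\right) - 3 = 21361 - 3 = 21358$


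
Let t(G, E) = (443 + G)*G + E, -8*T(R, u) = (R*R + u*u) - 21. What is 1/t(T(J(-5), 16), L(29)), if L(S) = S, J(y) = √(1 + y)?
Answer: -64/763447 ≈ -8.3830e-5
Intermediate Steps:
T(R, u) = 21/8 - R²/8 - u²/8 (T(R, u) = -((R*R + u*u) - 21)/8 = -((R² + u²) - 21)/8 = -(-21 + R² + u²)/8 = 21/8 - R²/8 - u²/8)
t(G, E) = E + G*(443 + G) (t(G, E) = G*(443 + G) + E = E + G*(443 + G))
1/t(T(J(-5), 16), L(29)) = 1/(29 + (21/8 - (√(1 - 5))²/8 - ⅛*16²)² + 443*(21/8 - (√(1 - 5))²/8 - ⅛*16²)) = 1/(29 + (21/8 - (√(-4))²/8 - ⅛*256)² + 443*(21/8 - (√(-4))²/8 - ⅛*256)) = 1/(29 + (21/8 - (2*I)²/8 - 32)² + 443*(21/8 - (2*I)²/8 - 32)) = 1/(29 + (21/8 - ⅛*(-4) - 32)² + 443*(21/8 - ⅛*(-4) - 32)) = 1/(29 + (21/8 + ½ - 32)² + 443*(21/8 + ½ - 32)) = 1/(29 + (-231/8)² + 443*(-231/8)) = 1/(29 + 53361/64 - 102333/8) = 1/(-763447/64) = -64/763447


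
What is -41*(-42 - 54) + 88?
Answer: 4024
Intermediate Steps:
-41*(-42 - 54) + 88 = -41*(-96) + 88 = 3936 + 88 = 4024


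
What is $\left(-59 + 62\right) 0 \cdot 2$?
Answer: $0$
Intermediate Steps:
$\left(-59 + 62\right) 0 \cdot 2 = 3 \cdot 0 = 0$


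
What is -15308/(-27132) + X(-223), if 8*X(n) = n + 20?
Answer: -1346333/54264 ≈ -24.811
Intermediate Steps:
X(n) = 5/2 + n/8 (X(n) = (n + 20)/8 = (20 + n)/8 = 5/2 + n/8)
-15308/(-27132) + X(-223) = -15308/(-27132) + (5/2 + (1/8)*(-223)) = -15308*(-1/27132) + (5/2 - 223/8) = 3827/6783 - 203/8 = -1346333/54264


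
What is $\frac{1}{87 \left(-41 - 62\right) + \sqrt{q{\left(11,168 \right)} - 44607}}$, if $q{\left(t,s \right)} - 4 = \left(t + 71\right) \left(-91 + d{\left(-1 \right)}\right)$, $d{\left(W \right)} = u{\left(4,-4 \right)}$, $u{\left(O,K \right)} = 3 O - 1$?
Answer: $- \frac{8961}{80350684} - \frac{i \sqrt{51163}}{80350684} \approx -0.00011152 - 2.8151 \cdot 10^{-6} i$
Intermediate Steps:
$u{\left(O,K \right)} = -1 + 3 O$
$d{\left(W \right)} = 11$ ($d{\left(W \right)} = -1 + 3 \cdot 4 = -1 + 12 = 11$)
$q{\left(t,s \right)} = -5676 - 80 t$ ($q{\left(t,s \right)} = 4 + \left(t + 71\right) \left(-91 + 11\right) = 4 + \left(71 + t\right) \left(-80\right) = 4 - \left(5680 + 80 t\right) = -5676 - 80 t$)
$\frac{1}{87 \left(-41 - 62\right) + \sqrt{q{\left(11,168 \right)} - 44607}} = \frac{1}{87 \left(-41 - 62\right) + \sqrt{\left(-5676 - 880\right) - 44607}} = \frac{1}{87 \left(-103\right) + \sqrt{\left(-5676 - 880\right) - 44607}} = \frac{1}{-8961 + \sqrt{-6556 - 44607}} = \frac{1}{-8961 + \sqrt{-51163}} = \frac{1}{-8961 + i \sqrt{51163}}$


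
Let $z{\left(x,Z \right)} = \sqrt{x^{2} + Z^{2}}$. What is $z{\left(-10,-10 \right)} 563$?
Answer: $5630 \sqrt{2} \approx 7962.0$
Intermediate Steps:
$z{\left(x,Z \right)} = \sqrt{Z^{2} + x^{2}}$
$z{\left(-10,-10 \right)} 563 = \sqrt{\left(-10\right)^{2} + \left(-10\right)^{2}} \cdot 563 = \sqrt{100 + 100} \cdot 563 = \sqrt{200} \cdot 563 = 10 \sqrt{2} \cdot 563 = 5630 \sqrt{2}$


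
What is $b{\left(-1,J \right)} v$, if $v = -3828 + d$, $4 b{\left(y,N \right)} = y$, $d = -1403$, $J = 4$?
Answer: $\frac{5231}{4} \approx 1307.8$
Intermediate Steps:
$b{\left(y,N \right)} = \frac{y}{4}$
$v = -5231$ ($v = -3828 - 1403 = -5231$)
$b{\left(-1,J \right)} v = \frac{1}{4} \left(-1\right) \left(-5231\right) = \left(- \frac{1}{4}\right) \left(-5231\right) = \frac{5231}{4}$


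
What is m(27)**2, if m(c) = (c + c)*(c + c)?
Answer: 8503056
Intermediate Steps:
m(c) = 4*c**2 (m(c) = (2*c)*(2*c) = 4*c**2)
m(27)**2 = (4*27**2)**2 = (4*729)**2 = 2916**2 = 8503056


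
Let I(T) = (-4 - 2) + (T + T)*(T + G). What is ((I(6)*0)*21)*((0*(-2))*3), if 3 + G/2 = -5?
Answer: 0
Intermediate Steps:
G = -16 (G = -6 + 2*(-5) = -6 - 10 = -16)
I(T) = -6 + 2*T*(-16 + T) (I(T) = (-4 - 2) + (T + T)*(T - 16) = -6 + (2*T)*(-16 + T) = -6 + 2*T*(-16 + T))
((I(6)*0)*21)*((0*(-2))*3) = (((-6 - 32*6 + 2*6²)*0)*21)*((0*(-2))*3) = (((-6 - 192 + 2*36)*0)*21)*(0*3) = (((-6 - 192 + 72)*0)*21)*0 = (-126*0*21)*0 = (0*21)*0 = 0*0 = 0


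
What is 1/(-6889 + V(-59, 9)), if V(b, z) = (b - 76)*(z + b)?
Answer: -1/139 ≈ -0.0071942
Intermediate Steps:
V(b, z) = (-76 + b)*(b + z)
1/(-6889 + V(-59, 9)) = 1/(-6889 + ((-59)² - 76*(-59) - 76*9 - 59*9)) = 1/(-6889 + (3481 + 4484 - 684 - 531)) = 1/(-6889 + 6750) = 1/(-139) = -1/139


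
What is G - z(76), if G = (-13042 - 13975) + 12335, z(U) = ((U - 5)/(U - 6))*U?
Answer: -516568/35 ≈ -14759.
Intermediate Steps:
z(U) = U*(-5 + U)/(-6 + U) (z(U) = ((-5 + U)/(-6 + U))*U = U*(-5 + U)/(-6 + U))
G = -14682 (G = -27017 + 12335 = -14682)
G - z(76) = -14682 - 76*(-5 + 76)/(-6 + 76) = -14682 - 76*71/70 = -14682 - 1*2698/35 = -14682 - 2698/35 = -516568/35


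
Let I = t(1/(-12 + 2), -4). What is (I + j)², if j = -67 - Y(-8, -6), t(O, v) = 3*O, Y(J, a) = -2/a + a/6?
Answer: 3996001/900 ≈ 4440.0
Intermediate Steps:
Y(J, a) = -2/a + a/6 (Y(J, a) = -2/a + a*(⅙) = -2/a + a/6)
j = -199/3 (j = -67 - (-2/(-6) + (⅙)*(-6)) = -67 - (-2*(-⅙) - 1) = -67 - (⅓ - 1) = -67 - 1*(-⅔) = -67 + ⅔ = -199/3 ≈ -66.333)
I = -3/10 (I = 3/(-12 + 2) = 3/(-10) = 3*(-⅒) = -3/10 ≈ -0.30000)
(I + j)² = (-3/10 - 199/3)² = (-1999/30)² = 3996001/900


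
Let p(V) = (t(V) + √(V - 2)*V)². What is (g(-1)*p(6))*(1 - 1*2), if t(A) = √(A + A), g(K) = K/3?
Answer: 52 + 16*√3 ≈ 79.713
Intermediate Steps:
g(K) = K/3 (g(K) = K*(⅓) = K/3)
t(A) = √2*√A (t(A) = √(2*A) = √2*√A)
p(V) = (V*√(-2 + V) + √2*√V)² (p(V) = (√2*√V + √(V - 2)*V)² = (√2*√V + √(-2 + V)*V)² = (√2*√V + V*√(-2 + V))² = (V*√(-2 + V) + √2*√V)²)
(g(-1)*p(6))*(1 - 1*2) = (((⅓)*(-1))*(6*√(-2 + 6) + √2*√6)²)*(1 - 1*2) = (-(6*√4 + 2*√3)²/3)*(1 - 2) = -(6*2 + 2*√3)²/3*(-1) = -(12 + 2*√3)²/3*(-1) = (12 + 2*√3)²/3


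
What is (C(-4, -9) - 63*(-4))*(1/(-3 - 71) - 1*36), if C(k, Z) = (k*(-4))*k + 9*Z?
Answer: -285155/74 ≈ -3853.4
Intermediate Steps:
C(k, Z) = -4*k² + 9*Z (C(k, Z) = (-4*k)*k + 9*Z = -4*k² + 9*Z)
(C(-4, -9) - 63*(-4))*(1/(-3 - 71) - 1*36) = ((-4*(-4)² + 9*(-9)) - 63*(-4))*(1/(-3 - 71) - 1*36) = ((-4*16 - 81) + 252)*(1/(-74) - 36) = ((-64 - 81) + 252)*(-1/74 - 36) = (-145 + 252)*(-2665/74) = 107*(-2665/74) = -285155/74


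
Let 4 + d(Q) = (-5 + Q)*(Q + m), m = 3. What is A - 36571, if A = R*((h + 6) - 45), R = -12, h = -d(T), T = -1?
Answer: -36295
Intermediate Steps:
d(Q) = -4 + (-5 + Q)*(3 + Q) (d(Q) = -4 + (-5 + Q)*(Q + 3) = -4 + (-5 + Q)*(3 + Q))
h = 16 (h = -(-19 + (-1)² - 2*(-1)) = -(-19 + 1 + 2) = -1*(-16) = 16)
A = 276 (A = -12*((16 + 6) - 45) = -12*(22 - 45) = -12*(-23) = 276)
A - 36571 = 276 - 36571 = -36295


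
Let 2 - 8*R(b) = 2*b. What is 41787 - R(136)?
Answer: 167283/4 ≈ 41821.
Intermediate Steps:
R(b) = ¼ - b/4
41787 - R(136) = 41787 - (¼ - ¼*136) = 41787 - (¼ - 34) = 41787 - 1*(-135/4) = 41787 + 135/4 = 167283/4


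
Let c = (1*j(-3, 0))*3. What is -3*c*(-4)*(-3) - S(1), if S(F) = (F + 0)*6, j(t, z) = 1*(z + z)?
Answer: -6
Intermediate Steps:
j(t, z) = 2*z (j(t, z) = 1*(2*z) = 2*z)
S(F) = 6*F (S(F) = F*6 = 6*F)
c = 0 (c = (1*(2*0))*3 = (1*0)*3 = 0*3 = 0)
-3*c*(-4)*(-3) - S(1) = -0*(-4)*(-3) - 6 = -3*0*(-3) - 1*6 = 0*(-3) - 6 = 0 - 6 = -6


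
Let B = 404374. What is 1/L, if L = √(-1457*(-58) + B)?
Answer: √3395/40740 ≈ 0.0014302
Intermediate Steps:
L = 12*√3395 (L = √(-1457*(-58) + 404374) = √(84506 + 404374) = √488880 = 12*√3395 ≈ 699.20)
1/L = 1/(12*√3395) = √3395/40740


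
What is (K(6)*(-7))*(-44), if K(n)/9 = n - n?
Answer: 0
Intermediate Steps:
K(n) = 0 (K(n) = 9*(n - n) = 9*0 = 0)
(K(6)*(-7))*(-44) = (0*(-7))*(-44) = 0*(-44) = 0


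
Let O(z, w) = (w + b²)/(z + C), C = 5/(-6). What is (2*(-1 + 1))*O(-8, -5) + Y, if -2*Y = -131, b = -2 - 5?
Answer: 131/2 ≈ 65.500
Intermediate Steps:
C = -⅚ (C = 5*(-⅙) = -⅚ ≈ -0.83333)
b = -7
Y = 131/2 (Y = -½*(-131) = 131/2 ≈ 65.500)
O(z, w) = (49 + w)/(-⅚ + z) (O(z, w) = (w + (-7)²)/(z - ⅚) = (w + 49)/(-⅚ + z) = (49 + w)/(-⅚ + z))
(2*(-1 + 1))*O(-8, -5) + Y = (2*(-1 + 1))*(6*(49 - 5)/(-5 + 6*(-8))) + 131/2 = (2*0)*(6*44/(-5 - 48)) + 131/2 = 0*(6*44/(-53)) + 131/2 = 0*(6*(-1/53)*44) + 131/2 = 0*(-264/53) + 131/2 = 0 + 131/2 = 131/2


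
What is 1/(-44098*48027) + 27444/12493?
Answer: 58123500652331/26458857812478 ≈ 2.1968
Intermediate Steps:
1/(-44098*48027) + 27444/12493 = -1/44098*1/48027 + 27444*(1/12493) = -1/2117894646 + 27444/12493 = 58123500652331/26458857812478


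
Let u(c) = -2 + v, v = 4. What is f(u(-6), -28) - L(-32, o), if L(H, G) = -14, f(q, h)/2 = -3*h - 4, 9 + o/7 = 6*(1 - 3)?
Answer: 174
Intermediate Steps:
u(c) = 2 (u(c) = -2 + 4 = 2)
o = -147 (o = -63 + 7*(6*(1 - 3)) = -63 + 7*(6*(-2)) = -63 + 7*(-12) = -63 - 84 = -147)
f(q, h) = -8 - 6*h (f(q, h) = 2*(-3*h - 4) = 2*(-4 - 3*h) = -8 - 6*h)
f(u(-6), -28) - L(-32, o) = (-8 - 6*(-28)) - 1*(-14) = (-8 + 168) + 14 = 160 + 14 = 174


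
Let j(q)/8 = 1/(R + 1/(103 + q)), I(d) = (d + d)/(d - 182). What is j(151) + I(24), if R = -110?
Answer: -831064/2207181 ≈ -0.37653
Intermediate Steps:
I(d) = 2*d/(-182 + d) (I(d) = (2*d)/(-182 + d) = 2*d/(-182 + d))
j(q) = 8/(-110 + 1/(103 + q))
j(151) + I(24) = 8*(-103 - 1*151)/(11329 + 110*151) + 2*24/(-182 + 24) = 8*(-103 - 151)/(11329 + 16610) + 2*24/(-158) = 8*(-254)/27939 + 2*24*(-1/158) = 8*(1/27939)*(-254) - 24/79 = -2032/27939 - 24/79 = -831064/2207181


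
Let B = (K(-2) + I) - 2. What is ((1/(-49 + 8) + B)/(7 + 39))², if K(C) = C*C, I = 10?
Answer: 241081/3556996 ≈ 0.067777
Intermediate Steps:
K(C) = C²
B = 12 (B = ((-2)² + 10) - 2 = (4 + 10) - 2 = 14 - 2 = 12)
((1/(-49 + 8) + B)/(7 + 39))² = ((1/(-49 + 8) + 12)/(7 + 39))² = ((1/(-41) + 12)/46)² = ((-1/41 + 12)*(1/46))² = ((491/41)*(1/46))² = (491/1886)² = 241081/3556996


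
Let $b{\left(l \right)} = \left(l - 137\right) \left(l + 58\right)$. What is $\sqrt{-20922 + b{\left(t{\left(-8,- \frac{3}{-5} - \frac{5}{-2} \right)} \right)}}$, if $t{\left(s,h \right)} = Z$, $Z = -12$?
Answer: $8 i \sqrt{434} \approx 166.66 i$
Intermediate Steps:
$t{\left(s,h \right)} = -12$
$b{\left(l \right)} = \left(-137 + l\right) \left(58 + l\right)$
$\sqrt{-20922 + b{\left(t{\left(-8,- \frac{3}{-5} - \frac{5}{-2} \right)} \right)}} = \sqrt{-20922 - \left(6998 - 144\right)} = \sqrt{-20922 + \left(-7946 + 144 + 948\right)} = \sqrt{-20922 - 6854} = \sqrt{-27776} = 8 i \sqrt{434}$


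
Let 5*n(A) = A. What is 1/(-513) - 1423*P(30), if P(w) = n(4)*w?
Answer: -17519977/513 ≈ -34152.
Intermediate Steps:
n(A) = A/5
P(w) = 4*w/5 (P(w) = ((⅕)*4)*w = 4*w/5)
1/(-513) - 1423*P(30) = 1/(-513) - 5692*30/5 = -1/513 - 1423*24 = -1/513 - 34152 = -17519977/513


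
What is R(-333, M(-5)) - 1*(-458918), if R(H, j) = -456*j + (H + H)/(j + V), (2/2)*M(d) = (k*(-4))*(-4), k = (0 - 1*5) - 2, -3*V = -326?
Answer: 2550949/5 ≈ 5.1019e+5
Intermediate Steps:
V = 326/3 (V = -⅓*(-326) = 326/3 ≈ 108.67)
k = -7 (k = (0 - 5) - 2 = -5 - 2 = -7)
M(d) = -112 (M(d) = -7*(-4)*(-4) = 28*(-4) = -112)
R(H, j) = -456*j + 2*H/(326/3 + j) (R(H, j) = -456*j + (H + H)/(j + 326/3) = -456*j + (2*H)/(326/3 + j) = -456*j + 2*H/(326/3 + j))
R(-333, M(-5)) - 1*(-458918) = 6*(-333 - 24776*(-112) - 228*(-112)²)/(326 + 3*(-112)) - 1*(-458918) = 6*(-333 + 2774912 - 228*12544)/(326 - 336) + 458918 = 6*(-333 + 2774912 - 2860032)/(-10) + 458918 = 6*(-⅒)*(-85453) + 458918 = 256359/5 + 458918 = 2550949/5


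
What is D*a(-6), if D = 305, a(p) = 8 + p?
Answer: 610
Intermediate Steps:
D*a(-6) = 305*(8 - 6) = 305*2 = 610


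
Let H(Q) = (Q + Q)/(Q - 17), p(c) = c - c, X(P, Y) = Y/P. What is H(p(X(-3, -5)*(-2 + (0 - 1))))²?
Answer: 0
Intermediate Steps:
p(c) = 0
H(Q) = 2*Q/(-17 + Q) (H(Q) = (2*Q)/(-17 + Q) = 2*Q/(-17 + Q))
H(p(X(-3, -5)*(-2 + (0 - 1))))² = (2*0/(-17 + 0))² = (2*0/(-17))² = (2*0*(-1/17))² = 0² = 0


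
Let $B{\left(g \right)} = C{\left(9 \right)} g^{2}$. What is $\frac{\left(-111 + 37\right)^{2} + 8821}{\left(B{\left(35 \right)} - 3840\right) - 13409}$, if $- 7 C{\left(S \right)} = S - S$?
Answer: $- \frac{14297}{17249} \approx -0.82886$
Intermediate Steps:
$C{\left(S \right)} = 0$ ($C{\left(S \right)} = - \frac{S - S}{7} = \left(- \frac{1}{7}\right) 0 = 0$)
$B{\left(g \right)} = 0$ ($B{\left(g \right)} = 0 g^{2} = 0$)
$\frac{\left(-111 + 37\right)^{2} + 8821}{\left(B{\left(35 \right)} - 3840\right) - 13409} = \frac{\left(-111 + 37\right)^{2} + 8821}{\left(0 - 3840\right) - 13409} = \frac{\left(-74\right)^{2} + 8821}{\left(0 - 3840\right) - 13409} = \frac{5476 + 8821}{\left(0 - 3840\right) - 13409} = \frac{14297}{-3840 - 13409} = \frac{14297}{-17249} = 14297 \left(- \frac{1}{17249}\right) = - \frac{14297}{17249}$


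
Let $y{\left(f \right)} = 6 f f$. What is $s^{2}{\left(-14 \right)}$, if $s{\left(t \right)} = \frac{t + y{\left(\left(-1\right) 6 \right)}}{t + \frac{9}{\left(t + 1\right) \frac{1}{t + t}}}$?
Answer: $\frac{1723969}{1225} \approx 1407.3$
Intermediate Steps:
$y{\left(f \right)} = 6 f^{2}$
$s{\left(t \right)} = \frac{216 + t}{t + \frac{18 t}{1 + t}}$ ($s{\left(t \right)} = \frac{t + 6 \left(\left(-1\right) 6\right)^{2}}{t + \frac{9}{\left(t + 1\right) \frac{1}{t + t}}} = \frac{t + 6 \left(-6\right)^{2}}{t + \frac{9}{\left(1 + t\right) \frac{1}{2 t}}} = \frac{t + 6 \cdot 36}{t + \frac{9}{\left(1 + t\right) \frac{1}{2 t}}} = \frac{t + 216}{t + \frac{9}{\frac{1}{2} \frac{1}{t} \left(1 + t\right)}} = \frac{216 + t}{t + 9 \frac{2 t}{1 + t}} = \frac{216 + t}{t + \frac{18 t}{1 + t}}$)
$s^{2}{\left(-14 \right)} = \left(\frac{216 + \left(-14\right)^{2} + 217 \left(-14\right)}{\left(-14\right) \left(19 - 14\right)}\right)^{2} = \left(- \frac{216 + 196 - 3038}{14 \cdot 5}\right)^{2} = \left(\left(- \frac{1}{14}\right) \frac{1}{5} \left(-2626\right)\right)^{2} = \left(\frac{1313}{35}\right)^{2} = \frac{1723969}{1225}$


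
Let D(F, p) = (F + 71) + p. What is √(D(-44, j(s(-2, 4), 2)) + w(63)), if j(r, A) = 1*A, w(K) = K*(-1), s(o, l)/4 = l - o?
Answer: I*√34 ≈ 5.8309*I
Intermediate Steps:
s(o, l) = -4*o + 4*l (s(o, l) = 4*(l - o) = -4*o + 4*l)
w(K) = -K
j(r, A) = A
D(F, p) = 71 + F + p (D(F, p) = (71 + F) + p = 71 + F + p)
√(D(-44, j(s(-2, 4), 2)) + w(63)) = √((71 - 44 + 2) - 1*63) = √(29 - 63) = √(-34) = I*√34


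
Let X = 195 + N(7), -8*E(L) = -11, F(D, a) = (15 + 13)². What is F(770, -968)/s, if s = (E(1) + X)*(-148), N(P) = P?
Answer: -1568/60199 ≈ -0.026047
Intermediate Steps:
F(D, a) = 784 (F(D, a) = 28² = 784)
E(L) = 11/8 (E(L) = -⅛*(-11) = 11/8)
X = 202 (X = 195 + 7 = 202)
s = -60199/2 (s = (11/8 + 202)*(-148) = (1627/8)*(-148) = -60199/2 ≈ -30100.)
F(770, -968)/s = 784/(-60199/2) = 784*(-2/60199) = -1568/60199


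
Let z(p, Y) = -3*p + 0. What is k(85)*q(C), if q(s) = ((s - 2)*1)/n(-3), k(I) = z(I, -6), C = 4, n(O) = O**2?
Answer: -170/3 ≈ -56.667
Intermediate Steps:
z(p, Y) = -3*p
k(I) = -3*I
q(s) = -2/9 + s/9 (q(s) = ((s - 2)*1)/((-3)**2) = ((-2 + s)*1)/9 = (-2 + s)*(1/9) = -2/9 + s/9)
k(85)*q(C) = (-3*85)*(-2/9 + (1/9)*4) = -255*(-2/9 + 4/9) = -255*2/9 = -170/3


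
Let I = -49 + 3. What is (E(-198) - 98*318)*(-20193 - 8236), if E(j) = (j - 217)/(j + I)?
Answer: 216162772829/244 ≈ 8.8591e+8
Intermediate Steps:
I = -46
E(j) = (-217 + j)/(-46 + j) (E(j) = (j - 217)/(j - 46) = (-217 + j)/(-46 + j))
(E(-198) - 98*318)*(-20193 - 8236) = ((-217 - 198)/(-46 - 198) - 98*318)*(-20193 - 8236) = (-415/(-244) - 31164)*(-28429) = (-1/244*(-415) - 31164)*(-28429) = (415/244 - 31164)*(-28429) = -7603601/244*(-28429) = 216162772829/244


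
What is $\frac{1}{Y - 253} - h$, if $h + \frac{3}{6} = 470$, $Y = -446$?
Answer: $- \frac{656363}{1398} \approx -469.5$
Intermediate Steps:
$h = \frac{939}{2}$ ($h = - \frac{1}{2} + 470 = \frac{939}{2} \approx 469.5$)
$\frac{1}{Y - 253} - h = \frac{1}{-446 - 253} - \frac{939}{2} = \frac{1}{-699} - \frac{939}{2} = - \frac{1}{699} - \frac{939}{2} = - \frac{656363}{1398}$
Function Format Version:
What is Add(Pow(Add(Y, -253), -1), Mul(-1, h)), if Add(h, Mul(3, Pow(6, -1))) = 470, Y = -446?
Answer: Rational(-656363, 1398) ≈ -469.50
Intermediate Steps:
h = Rational(939, 2) (h = Add(Rational(-1, 2), 470) = Rational(939, 2) ≈ 469.50)
Add(Pow(Add(Y, -253), -1), Mul(-1, h)) = Add(Pow(Add(-446, -253), -1), Mul(-1, Rational(939, 2))) = Add(Pow(-699, -1), Rational(-939, 2)) = Add(Rational(-1, 699), Rational(-939, 2)) = Rational(-656363, 1398)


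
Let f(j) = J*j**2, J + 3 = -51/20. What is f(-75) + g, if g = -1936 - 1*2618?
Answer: -143091/4 ≈ -35773.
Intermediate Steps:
J = -111/20 (J = -3 - 51/20 = -111/20 ≈ -5.5500)
g = -4554 (g = -1936 - 2618 = -4554)
f(j) = -111*j**2/20
f(-75) + g = -111/20*(-75)**2 - 4554 = -111/20*5625 - 4554 = -124875/4 - 4554 = -143091/4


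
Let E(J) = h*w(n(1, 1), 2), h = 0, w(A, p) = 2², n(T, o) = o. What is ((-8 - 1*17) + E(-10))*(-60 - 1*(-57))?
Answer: 75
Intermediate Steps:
w(A, p) = 4
E(J) = 0 (E(J) = 0*4 = 0)
((-8 - 1*17) + E(-10))*(-60 - 1*(-57)) = ((-8 - 1*17) + 0)*(-60 - 1*(-57)) = ((-8 - 17) + 0)*(-60 + 57) = (-25 + 0)*(-3) = -25*(-3) = 75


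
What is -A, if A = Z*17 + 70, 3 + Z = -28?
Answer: 457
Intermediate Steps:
Z = -31 (Z = -3 - 28 = -31)
A = -457 (A = -31*17 + 70 = -527 + 70 = -457)
-A = -1*(-457) = 457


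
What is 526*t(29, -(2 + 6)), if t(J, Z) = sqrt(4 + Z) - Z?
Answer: 4208 + 1052*I ≈ 4208.0 + 1052.0*I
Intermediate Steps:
526*t(29, -(2 + 6)) = 526*(sqrt(4 - (2 + 6)) - (-1)*(2 + 6)) = 526*(sqrt(4 - 1*8) - (-1)*8) = 526*(sqrt(4 - 8) - 1*(-8)) = 526*(sqrt(-4) + 8) = 526*(2*I + 8) = 526*(8 + 2*I) = 4208 + 1052*I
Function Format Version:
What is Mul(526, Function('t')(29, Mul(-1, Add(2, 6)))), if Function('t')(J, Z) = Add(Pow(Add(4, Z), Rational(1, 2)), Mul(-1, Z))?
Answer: Add(4208, Mul(1052, I)) ≈ Add(4208.0, Mul(1052.0, I))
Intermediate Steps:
Mul(526, Function('t')(29, Mul(-1, Add(2, 6)))) = Mul(526, Add(Pow(Add(4, Mul(-1, Add(2, 6))), Rational(1, 2)), Mul(-1, Mul(-1, Add(2, 6))))) = Mul(526, Add(Pow(Add(4, Mul(-1, 8)), Rational(1, 2)), Mul(-1, Mul(-1, 8)))) = Mul(526, Add(Pow(Add(4, -8), Rational(1, 2)), Mul(-1, -8))) = Mul(526, Add(Pow(-4, Rational(1, 2)), 8)) = Mul(526, Add(Mul(2, I), 8)) = Mul(526, Add(8, Mul(2, I))) = Add(4208, Mul(1052, I))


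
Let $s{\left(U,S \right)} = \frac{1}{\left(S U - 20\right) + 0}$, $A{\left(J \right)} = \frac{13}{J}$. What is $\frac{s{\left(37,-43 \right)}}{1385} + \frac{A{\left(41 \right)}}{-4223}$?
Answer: $- \frac{29179198}{386322721605} \approx -7.5531 \cdot 10^{-5}$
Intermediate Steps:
$s{\left(U,S \right)} = \frac{1}{-20 + S U}$ ($s{\left(U,S \right)} = \frac{1}{\left(-20 + S U\right) + 0} = \frac{1}{-20 + S U}$)
$\frac{s{\left(37,-43 \right)}}{1385} + \frac{A{\left(41 \right)}}{-4223} = \frac{1}{\left(-20 - 1591\right) 1385} + \frac{13 \cdot \frac{1}{41}}{-4223} = \frac{1}{-20 - 1591} \cdot \frac{1}{1385} + 13 \cdot \frac{1}{41} \left(- \frac{1}{4223}\right) = \frac{1}{-1611} \cdot \frac{1}{1385} + \frac{13}{41} \left(- \frac{1}{4223}\right) = \left(- \frac{1}{1611}\right) \frac{1}{1385} - \frac{13}{173143} = - \frac{1}{2231235} - \frac{13}{173143} = - \frac{29179198}{386322721605}$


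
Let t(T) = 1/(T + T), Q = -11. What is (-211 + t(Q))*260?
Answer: -603590/11 ≈ -54872.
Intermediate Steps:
t(T) = 1/(2*T)
(-211 + t(Q))*260 = (-211 + (1/2)/(-11))*260 = (-211 + (1/2)*(-1/11))*260 = (-211 - 1/22)*260 = -4643/22*260 = -603590/11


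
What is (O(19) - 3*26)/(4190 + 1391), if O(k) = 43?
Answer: -35/5581 ≈ -0.0062713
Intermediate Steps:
(O(19) - 3*26)/(4190 + 1391) = (43 - 3*26)/(4190 + 1391) = (43 - 78)/5581 = -35*1/5581 = -35/5581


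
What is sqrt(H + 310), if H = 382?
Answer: 2*sqrt(173) ≈ 26.306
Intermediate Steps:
sqrt(H + 310) = sqrt(382 + 310) = sqrt(692) = 2*sqrt(173)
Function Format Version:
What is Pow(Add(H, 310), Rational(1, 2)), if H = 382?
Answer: Mul(2, Pow(173, Rational(1, 2))) ≈ 26.306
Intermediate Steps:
Pow(Add(H, 310), Rational(1, 2)) = Pow(Add(382, 310), Rational(1, 2)) = Pow(692, Rational(1, 2)) = Mul(2, Pow(173, Rational(1, 2)))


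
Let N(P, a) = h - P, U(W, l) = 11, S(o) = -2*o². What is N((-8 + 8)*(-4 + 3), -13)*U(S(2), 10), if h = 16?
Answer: 176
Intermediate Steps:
N(P, a) = 16 - P
N((-8 + 8)*(-4 + 3), -13)*U(S(2), 10) = (16 - (-8 + 8)*(-4 + 3))*11 = (16 - 0*(-1))*11 = (16 - 1*0)*11 = (16 + 0)*11 = 16*11 = 176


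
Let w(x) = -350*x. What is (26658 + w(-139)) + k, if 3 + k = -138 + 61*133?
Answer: 83280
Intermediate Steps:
w(x) = -350*x
k = 7972 (k = -3 + (-138 + 61*133) = -3 + (-138 + 8113) = -3 + 7975 = 7972)
(26658 + w(-139)) + k = (26658 - 350*(-139)) + 7972 = (26658 + 48650) + 7972 = 75308 + 7972 = 83280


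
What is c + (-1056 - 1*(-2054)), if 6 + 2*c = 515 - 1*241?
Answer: 1132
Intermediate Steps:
c = 134 (c = -3 + (515 - 1*241)/2 = -3 + (515 - 241)/2 = -3 + (1/2)*274 = -3 + 137 = 134)
c + (-1056 - 1*(-2054)) = 134 + (-1056 - 1*(-2054)) = 134 + (-1056 + 2054) = 134 + 998 = 1132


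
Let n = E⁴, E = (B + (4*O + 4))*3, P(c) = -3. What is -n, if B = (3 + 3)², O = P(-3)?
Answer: -49787136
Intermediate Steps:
O = -3
B = 36 (B = 6² = 36)
E = 84 (E = (36 + (4*(-3) + 4))*3 = (36 + (-12 + 4))*3 = (36 - 8)*3 = 28*3 = 84)
n = 49787136 (n = 84⁴ = 49787136)
-n = -1*49787136 = -49787136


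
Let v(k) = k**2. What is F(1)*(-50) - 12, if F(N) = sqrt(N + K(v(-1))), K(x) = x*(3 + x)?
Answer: -12 - 50*sqrt(5) ≈ -123.80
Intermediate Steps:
F(N) = sqrt(4 + N) (F(N) = sqrt(N + (-1)**2*(3 + (-1)**2)) = sqrt(N + 1*(3 + 1)) = sqrt(N + 1*4) = sqrt(N + 4) = sqrt(4 + N))
F(1)*(-50) - 12 = sqrt(4 + 1)*(-50) - 12 = sqrt(5)*(-50) - 12 = -50*sqrt(5) - 12 = -12 - 50*sqrt(5)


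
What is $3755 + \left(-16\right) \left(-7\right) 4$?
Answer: $4203$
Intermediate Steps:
$3755 + \left(-16\right) \left(-7\right) 4 = 3755 + 112 \cdot 4 = 3755 + 448 = 4203$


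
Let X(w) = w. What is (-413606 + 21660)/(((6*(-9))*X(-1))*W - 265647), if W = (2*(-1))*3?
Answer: 391946/265971 ≈ 1.4736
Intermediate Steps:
W = -6 (W = -2*3 = -6)
(-413606 + 21660)/(((6*(-9))*X(-1))*W - 265647) = (-413606 + 21660)/(((6*(-9))*(-1))*(-6) - 265647) = -391946/(-54*(-1)*(-6) - 265647) = -391946/(54*(-6) - 265647) = -391946/(-324 - 265647) = -391946/(-265971) = -391946*(-1/265971) = 391946/265971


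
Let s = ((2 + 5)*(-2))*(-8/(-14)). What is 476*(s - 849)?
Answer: -407932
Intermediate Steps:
s = -8 (s = (7*(-2))*(-8*(-1/14)) = -14*4/7 = -8)
476*(s - 849) = 476*(-8 - 849) = 476*(-857) = -407932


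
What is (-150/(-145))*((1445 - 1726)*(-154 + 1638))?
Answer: -12510120/29 ≈ -4.3138e+5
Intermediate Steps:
(-150/(-145))*((1445 - 1726)*(-154 + 1638)) = (-150*(-1/145))*(-281*1484) = (30/29)*(-417004) = -12510120/29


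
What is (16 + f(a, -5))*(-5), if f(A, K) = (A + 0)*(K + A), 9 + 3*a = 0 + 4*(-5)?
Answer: -7100/9 ≈ -788.89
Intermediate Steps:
a = -29/3 (a = -3 + (0 + 4*(-5))/3 = -3 + (0 - 20)/3 = -3 + (⅓)*(-20) = -3 - 20/3 = -29/3 ≈ -9.6667)
f(A, K) = A*(A + K)
(16 + f(a, -5))*(-5) = (16 - 29*(-29/3 - 5)/3)*(-5) = (16 - 29/3*(-44/3))*(-5) = (16 + 1276/9)*(-5) = (1420/9)*(-5) = -7100/9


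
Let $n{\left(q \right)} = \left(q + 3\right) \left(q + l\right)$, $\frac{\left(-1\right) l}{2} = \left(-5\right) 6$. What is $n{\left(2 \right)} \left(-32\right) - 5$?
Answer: $-9925$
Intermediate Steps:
$l = 60$ ($l = - 2 \left(\left(-5\right) 6\right) = \left(-2\right) \left(-30\right) = 60$)
$n{\left(q \right)} = \left(3 + q\right) \left(60 + q\right)$ ($n{\left(q \right)} = \left(q + 3\right) \left(q + 60\right) = \left(3 + q\right) \left(60 + q\right)$)
$n{\left(2 \right)} \left(-32\right) - 5 = \left(180 + 2^{2} + 63 \cdot 2\right) \left(-32\right) - 5 = \left(180 + 4 + 126\right) \left(-32\right) - 5 = 310 \left(-32\right) - 5 = -9920 - 5 = -9925$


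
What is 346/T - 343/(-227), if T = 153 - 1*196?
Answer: -63793/9761 ≈ -6.5355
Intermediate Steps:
T = -43 (T = 153 - 196 = -43)
346/T - 343/(-227) = 346/(-43) - 343/(-227) = 346*(-1/43) - 343*(-1/227) = -346/43 + 343/227 = -63793/9761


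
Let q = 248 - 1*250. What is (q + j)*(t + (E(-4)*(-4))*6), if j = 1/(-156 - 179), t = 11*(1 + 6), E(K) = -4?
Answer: -116083/335 ≈ -346.52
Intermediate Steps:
t = 77 (t = 11*7 = 77)
j = -1/335 (j = 1/(-335) = -1/335 ≈ -0.0029851)
q = -2 (q = 248 - 250 = -2)
(q + j)*(t + (E(-4)*(-4))*6) = (-2 - 1/335)*(77 - 4*(-4)*6) = -671*(77 + 16*6)/335 = -671*(77 + 96)/335 = -671/335*173 = -116083/335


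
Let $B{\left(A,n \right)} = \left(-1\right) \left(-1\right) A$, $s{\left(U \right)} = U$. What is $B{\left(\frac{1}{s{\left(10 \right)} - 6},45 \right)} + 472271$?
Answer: $\frac{1889085}{4} \approx 4.7227 \cdot 10^{5}$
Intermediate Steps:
$B{\left(A,n \right)} = A$ ($B{\left(A,n \right)} = 1 A = A$)
$B{\left(\frac{1}{s{\left(10 \right)} - 6},45 \right)} + 472271 = \frac{1}{10 - 6} + 472271 = \frac{1}{4} + 472271 = \frac{1889085}{4}$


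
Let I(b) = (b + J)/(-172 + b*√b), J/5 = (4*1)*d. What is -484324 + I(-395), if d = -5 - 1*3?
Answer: -484324 + 555/(172 + 395*I*√395) ≈ -4.8432e+5 - 0.070662*I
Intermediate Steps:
d = -8 (d = -5 - 3 = -8)
J = -160 (J = 5*((4*1)*(-8)) = 5*(4*(-8)) = 5*(-32) = -160)
I(b) = (-160 + b)/(-172 + b^(3/2)) (I(b) = (b - 160)/(-172 + b*√b) = (-160 + b)/(-172 + b^(3/2)))
-484324 + I(-395) = -484324 + (-160 - 395)/(-172 + (-395)^(3/2)) = -484324 - 555/(-172 - 395*I*√395)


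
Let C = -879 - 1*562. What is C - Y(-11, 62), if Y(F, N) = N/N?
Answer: -1442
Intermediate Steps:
Y(F, N) = 1
C = -1441 (C = -879 - 562 = -1441)
C - Y(-11, 62) = -1441 - 1*1 = -1441 - 1 = -1442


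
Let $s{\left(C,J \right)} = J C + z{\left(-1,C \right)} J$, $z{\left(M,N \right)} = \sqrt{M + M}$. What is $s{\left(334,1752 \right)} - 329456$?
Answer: $255712 + 1752 i \sqrt{2} \approx 2.5571 \cdot 10^{5} + 2477.7 i$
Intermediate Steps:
$z{\left(M,N \right)} = \sqrt{2} \sqrt{M}$ ($z{\left(M,N \right)} = \sqrt{2 M} = \sqrt{2} \sqrt{M}$)
$s{\left(C,J \right)} = C J + i J \sqrt{2}$ ($s{\left(C,J \right)} = J C + \sqrt{2} \sqrt{-1} J = C J + \sqrt{2} i J = C J + i \sqrt{2} J = C J + i J \sqrt{2}$)
$s{\left(334,1752 \right)} - 329456 = 1752 \left(334 + i \sqrt{2}\right) - 329456 = \left(585168 + 1752 i \sqrt{2}\right) - 329456 = 255712 + 1752 i \sqrt{2}$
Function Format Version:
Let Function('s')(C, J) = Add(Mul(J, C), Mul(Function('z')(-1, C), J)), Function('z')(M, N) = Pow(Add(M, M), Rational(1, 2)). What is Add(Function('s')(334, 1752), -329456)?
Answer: Add(255712, Mul(1752, I, Pow(2, Rational(1, 2)))) ≈ Add(2.5571e+5, Mul(2477.7, I))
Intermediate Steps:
Function('z')(M, N) = Mul(Pow(2, Rational(1, 2)), Pow(M, Rational(1, 2))) (Function('z')(M, N) = Pow(Mul(2, M), Rational(1, 2)) = Mul(Pow(2, Rational(1, 2)), Pow(M, Rational(1, 2))))
Function('s')(C, J) = Add(Mul(C, J), Mul(I, J, Pow(2, Rational(1, 2)))) (Function('s')(C, J) = Add(Mul(J, C), Mul(Mul(Pow(2, Rational(1, 2)), Pow(-1, Rational(1, 2))), J)) = Add(Mul(C, J), Mul(Mul(Pow(2, Rational(1, 2)), I), J)) = Add(Mul(C, J), Mul(Mul(I, Pow(2, Rational(1, 2))), J)) = Add(Mul(C, J), Mul(I, J, Pow(2, Rational(1, 2)))))
Add(Function('s')(334, 1752), -329456) = Add(Mul(1752, Add(334, Mul(I, Pow(2, Rational(1, 2))))), -329456) = Add(Add(585168, Mul(1752, I, Pow(2, Rational(1, 2)))), -329456) = Add(255712, Mul(1752, I, Pow(2, Rational(1, 2))))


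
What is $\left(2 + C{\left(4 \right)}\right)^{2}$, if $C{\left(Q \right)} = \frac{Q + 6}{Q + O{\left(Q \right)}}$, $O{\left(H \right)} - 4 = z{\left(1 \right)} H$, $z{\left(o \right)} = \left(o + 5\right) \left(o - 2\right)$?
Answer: $\frac{121}{64} \approx 1.8906$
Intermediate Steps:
$z{\left(o \right)} = \left(-2 + o\right) \left(5 + o\right)$ ($z{\left(o \right)} = \left(5 + o\right) \left(-2 + o\right) = \left(-2 + o\right) \left(5 + o\right)$)
$O{\left(H \right)} = 4 - 6 H$ ($O{\left(H \right)} = 4 + \left(-10 + 1^{2} + 3 \cdot 1\right) H = 4 + \left(-10 + 1 + 3\right) H = 4 - 6 H$)
$C{\left(Q \right)} = \frac{6 + Q}{4 - 5 Q}$ ($C{\left(Q \right)} = \frac{Q + 6}{Q - \left(-4 + 6 Q\right)} = \frac{6 + Q}{4 - 5 Q}$)
$\left(2 + C{\left(4 \right)}\right)^{2} = \left(2 + \frac{-6 - 4}{-4 + 5 \cdot 4}\right)^{2} = \left(2 + \frac{-6 - 4}{-4 + 20}\right)^{2} = \left(2 + \frac{1}{16} \left(-10\right)\right)^{2} = \left(2 - \frac{5}{8}\right)^{2} = \left(\frac{11}{8}\right)^{2} = \frac{121}{64}$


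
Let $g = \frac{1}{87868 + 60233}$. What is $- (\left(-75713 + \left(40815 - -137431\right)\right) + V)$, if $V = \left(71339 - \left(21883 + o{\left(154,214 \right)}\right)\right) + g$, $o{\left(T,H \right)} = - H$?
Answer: $- \frac{22541416504}{148101} \approx -1.522 \cdot 10^{5}$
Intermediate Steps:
$g = \frac{1}{148101} \approx 6.7521 \cdot 10^{-6}$
$V = \frac{7356176671}{148101}$ ($V = \left(71339 - \left(21883 - 214\right)\right) + \frac{1}{148101} = \left(71339 - 21669\right) + \frac{1}{148101} = 49670 + \frac{1}{148101} = \frac{7356176671}{148101} \approx 49670.0$)
$- (\left(-75713 + \left(40815 - -137431\right)\right) + V) = - (\left(-75713 + \left(40815 - -137431\right)\right) + \frac{7356176671}{148101}) = - (\left(-75713 + \left(40815 + 137431\right)\right) + \frac{7356176671}{148101}) = - (\left(-75713 + 178246\right) + \frac{7356176671}{148101}) = - (102533 + \frac{7356176671}{148101}) = \left(-1\right) \frac{22541416504}{148101} = - \frac{22541416504}{148101}$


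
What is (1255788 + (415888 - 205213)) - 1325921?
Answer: 140542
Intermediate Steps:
(1255788 + (415888 - 205213)) - 1325921 = (1255788 + 210675) - 1325921 = 1466463 - 1325921 = 140542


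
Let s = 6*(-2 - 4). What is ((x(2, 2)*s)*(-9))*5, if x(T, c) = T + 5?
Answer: 11340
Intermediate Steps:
x(T, c) = 5 + T
s = -36 (s = 6*(-6) = -36)
((x(2, 2)*s)*(-9))*5 = (((5 + 2)*(-36))*(-9))*5 = ((7*(-36))*(-9))*5 = -252*(-9)*5 = 2268*5 = 11340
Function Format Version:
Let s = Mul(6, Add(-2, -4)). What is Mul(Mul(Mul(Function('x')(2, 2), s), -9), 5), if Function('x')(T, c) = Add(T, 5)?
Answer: 11340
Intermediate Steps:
Function('x')(T, c) = Add(5, T)
s = -36 (s = Mul(6, -6) = -36)
Mul(Mul(Mul(Function('x')(2, 2), s), -9), 5) = Mul(Mul(Mul(Add(5, 2), -36), -9), 5) = Mul(Mul(Mul(7, -36), -9), 5) = Mul(Mul(-252, -9), 5) = Mul(2268, 5) = 11340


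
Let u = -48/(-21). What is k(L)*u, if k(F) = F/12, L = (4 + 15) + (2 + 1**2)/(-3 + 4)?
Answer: 88/21 ≈ 4.1905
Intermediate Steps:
L = 22 (L = 19 + (2 + 1)/1 = 19 + 3*1 = 19 + 3 = 22)
k(F) = F/12 (k(F) = F*(1/12) = F/12)
u = 16/7 (u = -48*(-1/21) = 16/7 ≈ 2.2857)
k(L)*u = ((1/12)*22)*(16/7) = (11/6)*(16/7) = 88/21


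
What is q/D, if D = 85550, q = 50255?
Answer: 10051/17110 ≈ 0.58743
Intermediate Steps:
q/D = 50255/85550 = 50255*(1/85550) = 10051/17110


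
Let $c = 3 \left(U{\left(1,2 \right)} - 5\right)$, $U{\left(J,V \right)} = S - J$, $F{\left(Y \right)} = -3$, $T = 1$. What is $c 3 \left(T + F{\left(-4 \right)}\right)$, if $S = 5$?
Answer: $18$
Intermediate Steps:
$U{\left(J,V \right)} = 5 - J$
$c = -3$ ($c = 3 \left(\left(5 - 1\right) - 5\right) = 3 \left(4 - 5\right) = 3 \left(-1\right) = -3$)
$c 3 \left(T + F{\left(-4 \right)}\right) = - 3 \cdot 3 \left(1 - 3\right) = - 3 \cdot 3 \left(-2\right) = \left(-3\right) \left(-6\right) = 18$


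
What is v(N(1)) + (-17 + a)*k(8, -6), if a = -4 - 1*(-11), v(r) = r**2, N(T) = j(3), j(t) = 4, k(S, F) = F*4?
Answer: 256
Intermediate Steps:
k(S, F) = 4*F
N(T) = 4
a = 7 (a = -4 + 11 = 7)
v(N(1)) + (-17 + a)*k(8, -6) = 4**2 + (-17 + 7)*(4*(-6)) = 16 - 10*(-24) = 16 + 240 = 256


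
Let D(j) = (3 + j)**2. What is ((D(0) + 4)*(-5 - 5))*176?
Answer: -22880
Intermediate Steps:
((D(0) + 4)*(-5 - 5))*176 = (((3 + 0)**2 + 4)*(-5 - 5))*176 = ((3**2 + 4)*(-10))*176 = ((9 + 4)*(-10))*176 = (13*(-10))*176 = -130*176 = -22880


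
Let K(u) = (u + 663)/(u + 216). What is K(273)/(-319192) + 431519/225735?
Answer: 2806390979038/1468075924695 ≈ 1.9116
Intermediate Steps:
K(u) = (663 + u)/(216 + u)
K(273)/(-319192) + 431519/225735 = ((663 + 273)/(216 + 273))/(-319192) + 431519/225735 = (936/489)*(-1/319192) + 431519*(1/225735) = ((1/489)*936)*(-1/319192) + 431519/225735 = (312/163)*(-1/319192) + 431519/225735 = -39/6503537 + 431519/225735 = 2806390979038/1468075924695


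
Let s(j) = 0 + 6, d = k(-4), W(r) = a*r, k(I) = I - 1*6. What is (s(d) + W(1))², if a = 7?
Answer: 169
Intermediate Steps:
k(I) = -6 + I (k(I) = I - 6 = -6 + I)
W(r) = 7*r
d = -10 (d = -6 - 4 = -10)
s(j) = 6
(s(d) + W(1))² = (6 + 7*1)² = (6 + 7)² = 13² = 169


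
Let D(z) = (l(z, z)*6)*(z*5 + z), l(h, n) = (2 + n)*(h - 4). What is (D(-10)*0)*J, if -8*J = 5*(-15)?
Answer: 0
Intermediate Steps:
J = 75/8 (J = -5*(-15)/8 = -⅛*(-75) = 75/8 ≈ 9.3750)
l(h, n) = (-4 + h)*(2 + n) (l(h, n) = (2 + n)*(-4 + h) = (-4 + h)*(2 + n))
D(z) = 6*z*(-48 - 12*z + 6*z²) (D(z) = ((-8 - 4*z + 2*z + z*z)*6)*(z*5 + z) = ((-8 - 4*z + 2*z + z²)*6)*(5*z + z) = ((-8 + z² - 2*z)*6)*(6*z) = (-48 - 12*z + 6*z²)*(6*z) = 6*z*(-48 - 12*z + 6*z²))
(D(-10)*0)*J = ((36*(-10)*(-8 + (-10)² - 2*(-10)))*0)*(75/8) = ((36*(-10)*(-8 + 100 + 20))*0)*(75/8) = ((36*(-10)*112)*0)*(75/8) = -40320*0*(75/8) = 0*(75/8) = 0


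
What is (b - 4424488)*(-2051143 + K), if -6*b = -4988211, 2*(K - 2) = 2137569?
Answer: 14118897184407/4 ≈ 3.5297e+12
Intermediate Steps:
K = 2137573/2 (K = 2 + (½)*2137569 = 2 + 2137569/2 = 2137573/2 ≈ 1.0688e+6)
b = 1662737/2 (b = -⅙*(-4988211) = 1662737/2 ≈ 8.3137e+5)
(b - 4424488)*(-2051143 + K) = (1662737/2 - 4424488)*(-2051143 + 2137573/2) = -7186239/2*(-1964713/2) = 14118897184407/4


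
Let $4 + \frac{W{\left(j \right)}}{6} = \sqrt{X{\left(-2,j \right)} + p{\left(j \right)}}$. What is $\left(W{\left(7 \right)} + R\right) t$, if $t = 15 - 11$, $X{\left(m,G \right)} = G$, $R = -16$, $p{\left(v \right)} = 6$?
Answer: $-160 + 24 \sqrt{13} \approx -73.467$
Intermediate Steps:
$t = 4$ ($t = 15 - 11 = 4$)
$W{\left(j \right)} = -24 + 6 \sqrt{6 + j}$ ($W{\left(j \right)} = -24 + 6 \sqrt{j + 6} = -24 + 6 \sqrt{6 + j}$)
$\left(W{\left(7 \right)} + R\right) t = \left(\left(-24 + 6 \sqrt{6 + 7}\right) - 16\right) 4 = \left(\left(-24 + 6 \sqrt{13}\right) - 16\right) 4 = \left(-40 + 6 \sqrt{13}\right) 4 = -160 + 24 \sqrt{13}$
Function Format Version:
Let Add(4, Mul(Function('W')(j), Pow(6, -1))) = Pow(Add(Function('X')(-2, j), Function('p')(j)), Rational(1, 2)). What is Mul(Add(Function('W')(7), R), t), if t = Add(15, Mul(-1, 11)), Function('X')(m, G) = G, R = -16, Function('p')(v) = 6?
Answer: Add(-160, Mul(24, Pow(13, Rational(1, 2)))) ≈ -73.467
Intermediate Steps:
t = 4 (t = Add(15, -11) = 4)
Function('W')(j) = Add(-24, Mul(6, Pow(Add(6, j), Rational(1, 2)))) (Function('W')(j) = Add(-24, Mul(6, Pow(Add(j, 6), Rational(1, 2)))) = Add(-24, Mul(6, Pow(Add(6, j), Rational(1, 2)))))
Mul(Add(Function('W')(7), R), t) = Mul(Add(Add(-24, Mul(6, Pow(Add(6, 7), Rational(1, 2)))), -16), 4) = Mul(Add(Add(-24, Mul(6, Pow(13, Rational(1, 2)))), -16), 4) = Mul(Add(-40, Mul(6, Pow(13, Rational(1, 2)))), 4) = Add(-160, Mul(24, Pow(13, Rational(1, 2))))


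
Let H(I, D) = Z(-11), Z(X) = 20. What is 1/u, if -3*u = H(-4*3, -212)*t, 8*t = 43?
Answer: -6/215 ≈ -0.027907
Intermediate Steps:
t = 43/8 (t = (⅛)*43 = 43/8 ≈ 5.3750)
H(I, D) = 20
u = -215/6 (u = -20*43/(3*8) = -⅓*215/2 = -215/6 ≈ -35.833)
1/u = 1/(-215/6) = -6/215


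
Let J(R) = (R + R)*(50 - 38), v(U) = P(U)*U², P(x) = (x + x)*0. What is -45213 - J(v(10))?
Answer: -45213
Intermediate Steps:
P(x) = 0 (P(x) = (2*x)*0 = 0)
v(U) = 0 (v(U) = 0*U² = 0)
J(R) = 24*R (J(R) = (2*R)*12 = 24*R)
-45213 - J(v(10)) = -45213 - 24*0 = -45213 - 1*0 = -45213 + 0 = -45213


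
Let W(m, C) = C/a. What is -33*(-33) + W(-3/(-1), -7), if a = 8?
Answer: 8705/8 ≈ 1088.1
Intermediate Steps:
W(m, C) = C/8
-33*(-33) + W(-3/(-1), -7) = -33*(-33) + (1/8)*(-7) = 1089 - 7/8 = 8705/8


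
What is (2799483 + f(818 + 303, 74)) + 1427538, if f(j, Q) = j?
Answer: 4228142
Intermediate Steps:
(2799483 + f(818 + 303, 74)) + 1427538 = (2799483 + (818 + 303)) + 1427538 = (2799483 + 1121) + 1427538 = 2800604 + 1427538 = 4228142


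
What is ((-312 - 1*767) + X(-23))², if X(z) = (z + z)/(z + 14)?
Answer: 93412225/81 ≈ 1.1532e+6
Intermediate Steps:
X(z) = 2*z/(14 + z) (X(z) = (2*z)/(14 + z) = 2*z/(14 + z))
((-312 - 1*767) + X(-23))² = ((-312 - 1*767) + 2*(-23)/(14 - 23))² = ((-312 - 767) + 2*(-23)/(-9))² = (-1079 + 2*(-23)*(-⅑))² = (-1079 + 46/9)² = (-9665/9)² = 93412225/81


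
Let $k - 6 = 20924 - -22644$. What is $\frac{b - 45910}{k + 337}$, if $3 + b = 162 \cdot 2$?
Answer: $- \frac{45589}{43911} \approx -1.0382$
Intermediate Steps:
$k = 43574$ ($k = 6 + \left(20924 - -22644\right) = 6 + \left(20924 + 22644\right) = 6 + 43568 = 43574$)
$b = 321$ ($b = -3 + 162 \cdot 2 = -3 + 324 = 321$)
$\frac{b - 45910}{k + 337} = \frac{321 - 45910}{43574 + 337} = - \frac{45589}{43911}$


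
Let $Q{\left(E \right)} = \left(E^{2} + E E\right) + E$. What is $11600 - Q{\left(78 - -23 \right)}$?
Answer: $-8903$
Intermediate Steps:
$Q{\left(E \right)} = E + 2 E^{2}$ ($Q{\left(E \right)} = \left(E^{2} + E^{2}\right) + E = 2 E^{2} + E = E + 2 E^{2}$)
$11600 - Q{\left(78 - -23 \right)} = 11600 - \left(78 - -23\right) \left(1 + 2 \left(78 - -23\right)\right) = 11600 - \left(78 + 23\right) \left(1 + 2 \left(78 + 23\right)\right) = 11600 - 101 \left(1 + 2 \cdot 101\right) = 11600 - 101 \left(1 + 202\right) = 11600 - 101 \cdot 203 = 11600 - 20503 = -8903$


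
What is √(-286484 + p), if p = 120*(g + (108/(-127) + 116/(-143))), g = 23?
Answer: 2*I*√23411039468531/18161 ≈ 532.84*I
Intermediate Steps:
p = 46503240/18161 (p = 120*(23 + (108/(-127) + 116/(-143))) = 120*(23 + (108*(-1/127) + 116*(-1/143))) = 120*(23 + (-108/127 - 116/143)) = 120*(23 - 30176/18161) = 120*(387527/18161) = 46503240/18161 ≈ 2560.6)
√(-286484 + p) = √(-286484 + 46503240/18161) = √(-5156332684/18161) = 2*I*√23411039468531/18161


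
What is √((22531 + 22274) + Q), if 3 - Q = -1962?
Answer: √46770 ≈ 216.26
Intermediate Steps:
Q = 1965 (Q = 3 - 1*(-1962) = 3 + 1962 = 1965)
√((22531 + 22274) + Q) = √((22531 + 22274) + 1965) = √(44805 + 1965) = √46770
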